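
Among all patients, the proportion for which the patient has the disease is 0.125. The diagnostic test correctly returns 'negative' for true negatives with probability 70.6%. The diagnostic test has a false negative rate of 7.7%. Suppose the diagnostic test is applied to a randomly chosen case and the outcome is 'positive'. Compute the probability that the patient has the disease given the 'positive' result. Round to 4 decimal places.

Write H for 'the patient has the disease'. Prior odds H:¬H = 0.125/0.875 = 0.14286. For the 'positive' outcome, the likelihood ratio is 0.923/0.294 = 3.1395.
Posterior odds = 0.14286 × 3.1395 = 0.44849, so P(H|E) = 0.44849/(1+0.44849) = 0.3096.

P(H | E) ≈ 0.3096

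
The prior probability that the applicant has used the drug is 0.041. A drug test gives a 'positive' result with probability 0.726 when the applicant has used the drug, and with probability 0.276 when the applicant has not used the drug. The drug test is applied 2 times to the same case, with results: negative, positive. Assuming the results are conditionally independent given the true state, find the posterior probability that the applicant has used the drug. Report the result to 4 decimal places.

Let H be the event that the applicant has used the drug; start with P(H) = 0.041. P('positive'|H) = 0.726, P('positive'|¬H) = 0.276.
Update on result 1 ('negative'): P(H) ← 0.274·0.0410 / (0.274·0.0410 + 0.724·0.9590) = 0.011234/0.70555 = 0.0159.
Update on result 2 ('positive'): P(H) ← 0.726·0.0159 / (0.726·0.0159 + 0.276·0.9841) = 0.011560/0.28317 = 0.0408.

Posterior P(H) ≈ 0.0408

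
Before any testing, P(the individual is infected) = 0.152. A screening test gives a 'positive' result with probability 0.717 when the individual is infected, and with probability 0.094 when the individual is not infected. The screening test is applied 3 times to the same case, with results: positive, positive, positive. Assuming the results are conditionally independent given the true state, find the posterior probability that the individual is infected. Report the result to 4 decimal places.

Let H be the event that the individual is infected; start with P(H) = 0.152. P('positive'|H) = 0.717, P('positive'|¬H) = 0.094.
Update on result 1 ('positive'): P(H) ← 0.717·0.1520 / (0.717·0.1520 + 0.094·0.8480) = 0.10898/0.18870 = 0.5776.
Update on result 2 ('positive'): P(H) ← 0.717·0.5776 / (0.717·0.5776 + 0.094·0.4224) = 0.41411/0.45382 = 0.9125.
Update on result 3 ('positive'): P(H) ← 0.717·0.9125 / (0.717·0.9125 + 0.094·0.0875) = 0.65426/0.66249 = 0.9876.

Posterior P(H) ≈ 0.9876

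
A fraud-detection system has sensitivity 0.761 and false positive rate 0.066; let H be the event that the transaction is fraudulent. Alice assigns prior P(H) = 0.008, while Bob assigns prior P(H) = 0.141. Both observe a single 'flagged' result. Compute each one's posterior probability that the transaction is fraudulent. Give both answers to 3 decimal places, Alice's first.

The likelihood ratio for a 'flagged' result is 0.761/0.066 = 11.530.
Alice: prior odds 0.008/0.992 = 0.0080645; posterior odds 0.092986; posterior probability 0.085.
Bob: prior odds 0.141/0.859 = 0.16414; posterior odds 1.8926; posterior probability 0.654.

Alice: 0.085; Bob: 0.654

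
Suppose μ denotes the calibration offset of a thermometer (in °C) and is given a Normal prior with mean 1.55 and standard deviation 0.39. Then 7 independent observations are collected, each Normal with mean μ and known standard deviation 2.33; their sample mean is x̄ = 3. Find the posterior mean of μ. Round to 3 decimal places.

With known σ, the Normal prior is conjugate. Weight on the data is w = (n/σ²)/(n/σ² + 1/τ₀²) = 1.28940/(1.28940+6.57462) = 0.16396.
Posterior mean = w·x̄ + (1−w)·μ₀ = 0.16396·3 + 0.83604·1.55 = 1.788.

Posterior mean ≈ 1.788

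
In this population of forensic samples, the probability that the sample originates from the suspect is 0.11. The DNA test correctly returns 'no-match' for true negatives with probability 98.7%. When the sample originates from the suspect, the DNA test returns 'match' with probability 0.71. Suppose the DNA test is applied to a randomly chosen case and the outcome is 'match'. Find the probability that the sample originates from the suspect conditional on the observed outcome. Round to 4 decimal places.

P(H | E) ≈ 0.8710

Write H for 'the sample originates from the suspect'. Prior odds H:¬H = 0.11/0.89 = 0.12360. For the 'match' outcome, the likelihood ratio is 0.71/0.013 = 54.615.
Posterior odds = 0.12360 × 54.615 = 6.7502, so P(H|E) = 6.7502/(1+6.7502) = 0.8710.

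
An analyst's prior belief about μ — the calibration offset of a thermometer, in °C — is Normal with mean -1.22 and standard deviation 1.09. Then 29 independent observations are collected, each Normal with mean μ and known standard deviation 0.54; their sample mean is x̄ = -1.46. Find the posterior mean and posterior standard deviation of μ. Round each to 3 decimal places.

Prior precision 1/τ₀² = 1/1.09² = 0.841680; data precision n/σ² = 29/0.54² = 99.4513.
Posterior precision = 0.841680 + 99.4513 = 100.293, giving posterior SD = 1/√100.293 = 0.100.
Posterior mean = (0.841680·-1.22 + 99.4513·-1.46) / 100.293 = -1.458.

Posterior mean ≈ -1.458; posterior SD ≈ 0.100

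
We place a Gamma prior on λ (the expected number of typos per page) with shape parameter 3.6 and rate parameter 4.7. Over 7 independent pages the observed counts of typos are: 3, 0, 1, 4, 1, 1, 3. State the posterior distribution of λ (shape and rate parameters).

Total count ∑xᵢ = 13 over n = 7 pages.
Gamma is conjugate to the Poisson likelihood: posterior is Gamma(shape = 3.6+13 = 16.6, rate = 4.7+7 = 11.7).

Posterior: Gamma(shape=16.6, rate=11.7)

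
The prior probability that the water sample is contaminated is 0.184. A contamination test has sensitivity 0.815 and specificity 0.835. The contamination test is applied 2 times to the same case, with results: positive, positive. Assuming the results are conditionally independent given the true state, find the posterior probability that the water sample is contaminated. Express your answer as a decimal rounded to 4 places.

With H the event that the water sample is contaminated, the joint likelihood of the observed sequence is P(data|H) = 0.815·0.815 = 0.66422 and P(data|¬H) = 0.165·0.165 = 0.027225.
Bayes: P(H|data) = 0.184·0.66422 / (0.184·0.66422 + 0.816·0.027225) = 0.12222/0.14443 = 0.8462.

Posterior P(H) ≈ 0.8462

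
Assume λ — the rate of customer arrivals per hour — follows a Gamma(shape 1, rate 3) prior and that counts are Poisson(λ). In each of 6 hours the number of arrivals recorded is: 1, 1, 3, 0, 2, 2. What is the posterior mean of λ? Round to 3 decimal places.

Posterior mean ≈ 1.111

The Poisson likelihood adds the total count to the shape and the number of exposure periods to the rate. Here ∑xᵢ = 9 and n = 6, so shape 1→10 and rate 3→9.
Posterior mean = shape/rate = 10/9 = 1.111.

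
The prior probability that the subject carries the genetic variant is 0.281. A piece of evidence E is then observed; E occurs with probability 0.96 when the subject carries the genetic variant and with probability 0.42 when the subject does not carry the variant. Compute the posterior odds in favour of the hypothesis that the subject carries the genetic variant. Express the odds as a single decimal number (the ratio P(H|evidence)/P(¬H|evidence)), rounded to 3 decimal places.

Posterior odds ≈ 0.893

Prior odds = 0.281/(1−0.281) = 0.39082. In log-odds, ln(0.39082) = -0.93951.
Add log likelihood ratio: ln(2.2857) = 0.82668.
Posterior log-odds = -0.11283, so posterior odds = exp(-0.11283) = 0.89330.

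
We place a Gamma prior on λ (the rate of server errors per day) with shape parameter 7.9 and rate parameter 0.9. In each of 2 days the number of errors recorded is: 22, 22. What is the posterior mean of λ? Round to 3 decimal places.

Posterior mean ≈ 17.897

Total count ∑xᵢ = 44 over n = 2 days.
Gamma is conjugate to the Poisson likelihood: posterior is Gamma(shape = 7.9+44 = 51.9, rate = 0.9+2 = 2.9).
Posterior mean = shape/rate = 51.9/2.9 = 17.897.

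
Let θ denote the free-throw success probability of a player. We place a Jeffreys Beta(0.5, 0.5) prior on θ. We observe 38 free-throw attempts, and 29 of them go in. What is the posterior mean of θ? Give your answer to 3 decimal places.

Posterior mean ≈ 0.756

The binomial likelihood is conjugate to the Beta prior: with 29 successes and 9 failures, the posterior is Beta(0.5+29, 0.5+9) = Beta(29.5, 9.5).
Posterior mean = α/(α+β) = 29.5/39 = 0.756.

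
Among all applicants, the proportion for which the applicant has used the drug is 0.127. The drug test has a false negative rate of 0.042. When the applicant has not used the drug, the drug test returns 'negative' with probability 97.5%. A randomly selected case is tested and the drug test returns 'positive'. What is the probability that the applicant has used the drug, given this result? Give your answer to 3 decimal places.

P(H | E) ≈ 0.848

Let H be the event that the applicant has used the drug. P(H) = 0.127, so P(¬H) = 0.873. With E the 'positive' result, P(E|H) = 0.958 and P(E|¬H) = 0.025.
P(E) = 0.958·0.127 + 0.025·0.873 = 0.12167 + 0.021825 = 0.14349.
By Bayes' theorem, P(H|E) = 0.12167 / 0.14349 = 0.848.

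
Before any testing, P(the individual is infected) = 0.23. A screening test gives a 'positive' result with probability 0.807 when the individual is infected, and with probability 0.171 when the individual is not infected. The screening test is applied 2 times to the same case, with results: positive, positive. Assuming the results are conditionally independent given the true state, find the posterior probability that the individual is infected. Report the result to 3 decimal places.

Posterior P(H) ≈ 0.869

With H the event that the individual is infected, the joint likelihood of the observed sequence is P(data|H) = 0.807·0.807 = 0.65125 and P(data|¬H) = 0.171·0.171 = 0.029241.
Bayes: P(H|data) = 0.23·0.65125 / (0.23·0.65125 + 0.77·0.029241) = 0.14979/0.17230 = 0.8693.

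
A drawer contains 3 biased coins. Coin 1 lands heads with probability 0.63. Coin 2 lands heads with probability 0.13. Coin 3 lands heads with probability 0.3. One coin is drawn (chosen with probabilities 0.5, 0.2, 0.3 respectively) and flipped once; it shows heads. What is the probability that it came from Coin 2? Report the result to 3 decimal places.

Tabulate prior·likelihood by source: [1] prior 0.5, lik 0.63, product 0.3150; [2] prior 0.2, lik 0.13, product 0.02600; [3] prior 0.3, lik 0.3, product 0.09000.
Normalizing constant = 0.43100; the posterior for Coin 2 is its product over the sum, 0.02600/0.43100 = 0.060.

Posterior probability ≈ 0.060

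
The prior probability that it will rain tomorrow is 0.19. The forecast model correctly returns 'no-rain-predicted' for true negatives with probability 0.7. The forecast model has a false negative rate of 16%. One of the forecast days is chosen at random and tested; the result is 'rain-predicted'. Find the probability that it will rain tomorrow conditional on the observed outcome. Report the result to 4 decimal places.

Let H be the event that it will rain tomorrow. P(H) = 0.19, so P(¬H) = 0.81. With E the 'rain-predicted' result, P(E|H) = 0.84 and P(E|¬H) = 0.3.
P(E) = 0.84·0.19 + 0.3·0.81 = 0.15960 + 0.24300 = 0.40260.
By Bayes' theorem, P(H|E) = 0.15960 / 0.40260 = 0.3964.

P(H | E) ≈ 0.3964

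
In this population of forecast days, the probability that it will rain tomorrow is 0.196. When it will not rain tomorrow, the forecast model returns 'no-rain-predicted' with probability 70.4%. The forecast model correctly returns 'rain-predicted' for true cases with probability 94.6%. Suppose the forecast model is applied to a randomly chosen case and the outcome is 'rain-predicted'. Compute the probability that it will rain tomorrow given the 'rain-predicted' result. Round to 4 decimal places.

Let H be the event that it will rain tomorrow. P(H) = 0.196, so P(¬H) = 0.804. With E the 'rain-predicted' result, P(E|H) = 0.946 and P(E|¬H) = 0.296.
P(E) = 0.946·0.196 + 0.296·0.804 = 0.18542 + 0.23798 = 0.42340.
By Bayes' theorem, P(H|E) = 0.18542 / 0.42340 = 0.4379.

P(H | E) ≈ 0.4379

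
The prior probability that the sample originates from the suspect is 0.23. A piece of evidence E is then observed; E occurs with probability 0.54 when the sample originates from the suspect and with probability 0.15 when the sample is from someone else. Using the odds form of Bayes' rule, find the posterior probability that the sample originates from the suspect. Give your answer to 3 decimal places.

Prior odds = 0.23/(1−0.23) = 0.29870. In log-odds, ln(0.29870) = -1.2083.
Add log likelihood ratio: ln(3.6000) = 1.2809.
Posterior log-odds = 0.072623, so posterior odds = exp(0.072623) = 1.0753. Converting, P(H|E) = 1.0753/2.0753 = 0.518.

Posterior probability ≈ 0.518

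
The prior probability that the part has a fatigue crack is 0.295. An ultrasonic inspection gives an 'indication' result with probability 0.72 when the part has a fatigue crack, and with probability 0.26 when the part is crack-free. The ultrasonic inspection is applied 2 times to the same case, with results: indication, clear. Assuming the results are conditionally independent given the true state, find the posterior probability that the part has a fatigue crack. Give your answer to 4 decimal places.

Posterior P(H) ≈ 0.3048

Let H be the event that the part has a fatigue crack; start with P(H) = 0.295. P('indication'|H) = 0.72, P('indication'|¬H) = 0.26.
Update on result 1 ('indication'): P(H) ← 0.72·0.2950 / (0.72·0.2950 + 0.26·0.7050) = 0.21240/0.39570 = 0.5368.
Update on result 2 ('clear'): P(H) ← 0.28·0.5368 / (0.28·0.5368 + 0.74·0.4632) = 0.15030/0.49309 = 0.3048.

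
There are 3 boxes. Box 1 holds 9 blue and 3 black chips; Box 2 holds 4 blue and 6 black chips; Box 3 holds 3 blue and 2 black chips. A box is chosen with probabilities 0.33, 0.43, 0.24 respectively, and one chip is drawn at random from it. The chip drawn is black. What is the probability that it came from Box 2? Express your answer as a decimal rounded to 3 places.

Tabulate prior·likelihood by source: [1] prior 0.33, lik 0.25, product 0.08250; [2] prior 0.43, lik 0.6, product 0.2580; [3] prior 0.24, lik 0.4, product 0.09600.
Normalizing constant = 0.43650; the posterior for Box 2 is its product over the sum, 0.2580/0.43650 = 0.591.

Posterior probability ≈ 0.591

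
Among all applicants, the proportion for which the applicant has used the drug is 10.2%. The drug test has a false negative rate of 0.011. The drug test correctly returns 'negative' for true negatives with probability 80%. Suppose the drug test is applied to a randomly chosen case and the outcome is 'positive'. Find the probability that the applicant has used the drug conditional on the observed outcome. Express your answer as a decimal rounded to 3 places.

Write H for 'the applicant has used the drug'. Prior odds H:¬H = 0.102/0.898 = 0.11359. For the 'positive' outcome, the likelihood ratio is 0.989/0.2 = 4.9450.
Posterior odds = 0.11359 × 4.9450 = 0.56168, so P(H|E) = 0.56168/(1+0.56168) = 0.360.

P(H | E) ≈ 0.360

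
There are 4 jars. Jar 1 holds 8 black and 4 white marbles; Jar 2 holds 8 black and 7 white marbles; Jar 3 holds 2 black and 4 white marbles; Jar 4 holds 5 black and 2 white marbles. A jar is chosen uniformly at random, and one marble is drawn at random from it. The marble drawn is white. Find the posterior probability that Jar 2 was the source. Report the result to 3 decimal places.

Tabulate prior·likelihood by source: [1] prior 0.25, lik 0.3333, product 0.08333; [2] prior 0.25, lik 0.4667, product 0.1167; [3] prior 0.25, lik 0.6667, product 0.1667; [4] prior 0.25, lik 0.2857, product 0.07143.
Normalizing constant = 0.43810; the posterior for Jar 2 is its product over the sum, 0.1167/0.43810 = 0.266.

Posterior probability ≈ 0.266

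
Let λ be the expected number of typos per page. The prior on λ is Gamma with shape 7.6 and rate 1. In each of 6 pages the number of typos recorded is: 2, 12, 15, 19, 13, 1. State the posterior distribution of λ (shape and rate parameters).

Total count ∑xᵢ = 62 over n = 6 pages.
Gamma is conjugate to the Poisson likelihood: posterior is Gamma(shape = 7.6+62 = 69.6, rate = 1+6 = 7).

Posterior: Gamma(shape=69.6, rate=7)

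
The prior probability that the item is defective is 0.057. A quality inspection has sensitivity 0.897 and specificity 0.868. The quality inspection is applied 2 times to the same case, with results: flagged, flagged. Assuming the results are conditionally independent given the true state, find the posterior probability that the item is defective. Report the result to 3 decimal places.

Posterior P(H) ≈ 0.736

Let H be the event that the item is defective; start with P(H) = 0.057. P('flagged'|H) = 0.897, P('flagged'|¬H) = 0.132.
Update on result 1 ('flagged'): P(H) ← 0.897·0.0570 / (0.897·0.0570 + 0.132·0.9430) = 0.051129/0.17561 = 0.2912.
Update on result 2 ('flagged'): P(H) ← 0.897·0.2912 / (0.897·0.2912 + 0.132·0.7088) = 0.26117/0.35474 = 0.7362.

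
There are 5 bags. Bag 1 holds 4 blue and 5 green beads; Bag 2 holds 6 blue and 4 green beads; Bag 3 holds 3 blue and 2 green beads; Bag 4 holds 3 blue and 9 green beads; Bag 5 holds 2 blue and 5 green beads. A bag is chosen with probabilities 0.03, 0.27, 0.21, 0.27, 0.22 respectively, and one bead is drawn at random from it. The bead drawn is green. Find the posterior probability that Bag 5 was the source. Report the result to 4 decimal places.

Posterior probability ≈ 0.2765

P(green|Bag 1) = 0.5556; P(green|Bag 2) = 0.4; P(green|Bag 3) = 0.4; P(green|Bag 4) = 0.75; P(green|Bag 5) = 0.7143.
Prior × likelihood for each source: 0.03·0.5556=0.01667, 0.27·0.4=0.1080, 0.21·0.4=0.08400, 0.27·0.75=0.2025, 0.22·0.7143=0.1571. Summing gives P(green) = 0.56831.
P(Bag 5 | green) = 0.1571 / 0.56831 = 0.2765.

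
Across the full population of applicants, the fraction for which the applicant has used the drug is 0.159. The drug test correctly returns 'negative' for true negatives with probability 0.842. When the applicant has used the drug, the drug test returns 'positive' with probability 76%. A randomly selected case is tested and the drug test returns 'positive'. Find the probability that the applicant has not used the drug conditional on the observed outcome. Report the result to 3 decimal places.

P(¬H | E) ≈ 0.524

Let H be the event that the applicant has used the drug. P(H) = 0.159, so P(¬H) = 0.841. With E the 'positive' result, P(E|H) = 0.76 and P(E|¬H) = 0.158.
P(E) = 0.76·0.159 + 0.158·0.841 = 0.12084 + 0.13288 = 0.25372.
By Bayes' theorem, P(H|E) = 0.12084 / 0.25372 = 0.476. Hence P(¬H|E) = 1 − 0.476 = 0.524.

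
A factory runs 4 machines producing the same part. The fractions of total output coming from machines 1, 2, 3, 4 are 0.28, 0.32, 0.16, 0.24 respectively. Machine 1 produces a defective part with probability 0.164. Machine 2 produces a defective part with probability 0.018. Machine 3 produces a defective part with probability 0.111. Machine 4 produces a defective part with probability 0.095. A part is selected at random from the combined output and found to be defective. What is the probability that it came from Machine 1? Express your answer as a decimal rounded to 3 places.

Posterior probability ≈ 0.498

P(defective|M1) = 0.164; P(defective|M2) = 0.018; P(defective|M3) = 0.111; P(defective|M4) = 0.095.
Prior × likelihood for each source: 0.28·0.164=0.04592, 0.32·0.018=0.005760, 0.16·0.111=0.01776, 0.24·0.095=0.02280. Summing gives P(defective) = 0.092240.
P(Machine 1 | defective) = 0.04592 / 0.092240 = 0.498.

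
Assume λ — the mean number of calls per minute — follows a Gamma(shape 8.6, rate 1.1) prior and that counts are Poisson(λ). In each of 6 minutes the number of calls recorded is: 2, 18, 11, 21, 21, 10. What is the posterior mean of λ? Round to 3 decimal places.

The Poisson likelihood adds the total count to the shape and the number of exposure periods to the rate. Here ∑xᵢ = 83 and n = 6, so shape 8.6→91.6 and rate 1.1→7.1.
Posterior mean = shape/rate = 91.6/7.1 = 12.901.

Posterior mean ≈ 12.901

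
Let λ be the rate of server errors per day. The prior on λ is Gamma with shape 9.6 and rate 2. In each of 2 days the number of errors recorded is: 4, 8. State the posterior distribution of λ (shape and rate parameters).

Posterior: Gamma(shape=21.6, rate=4)

The Poisson likelihood adds the total count to the shape and the number of exposure periods to the rate. Here ∑xᵢ = 12 and n = 2, so shape 9.6→21.6 and rate 2→4.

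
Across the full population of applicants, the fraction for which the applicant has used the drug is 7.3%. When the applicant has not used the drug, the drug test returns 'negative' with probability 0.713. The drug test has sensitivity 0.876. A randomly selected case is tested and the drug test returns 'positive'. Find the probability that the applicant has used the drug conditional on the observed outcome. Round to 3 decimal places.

Let H be the event that the applicant has used the drug. P(H) = 0.073, so P(¬H) = 0.927. With E the 'positive' result, P(E|H) = 0.876 and P(E|¬H) = 0.287.
P(E) = 0.876·0.073 + 0.287·0.927 = 0.063948 + 0.26605 = 0.33000.
By Bayes' theorem, P(H|E) = 0.063948 / 0.33000 = 0.194.

P(H | E) ≈ 0.194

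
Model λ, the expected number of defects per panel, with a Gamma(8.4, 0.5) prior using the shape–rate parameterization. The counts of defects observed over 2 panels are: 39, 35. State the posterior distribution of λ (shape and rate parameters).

Total count ∑xᵢ = 74 over n = 2 panels.
Gamma is conjugate to the Poisson likelihood: posterior is Gamma(shape = 8.4+74 = 82.4, rate = 0.5+2 = 2.5).

Posterior: Gamma(shape=82.4, rate=2.5)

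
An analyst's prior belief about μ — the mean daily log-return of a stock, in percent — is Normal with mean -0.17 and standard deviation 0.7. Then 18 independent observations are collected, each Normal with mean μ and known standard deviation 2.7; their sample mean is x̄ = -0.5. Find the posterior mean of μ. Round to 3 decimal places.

Posterior mean ≈ -0.351

Prior precision 1/τ₀² = 1/0.7² = 2.04082; data precision n/σ² = 18/2.7² = 2.46914.
Posterior precision = 2.04082 + 2.46914 = 4.50995.
Posterior mean = (2.04082·-0.17 + 2.46914·-0.5) / 4.50995 = -0.351.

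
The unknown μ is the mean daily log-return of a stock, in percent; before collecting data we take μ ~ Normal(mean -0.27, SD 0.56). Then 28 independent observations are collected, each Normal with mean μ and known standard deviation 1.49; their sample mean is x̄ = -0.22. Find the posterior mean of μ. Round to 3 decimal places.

Posterior mean ≈ -0.230

Prior precision 1/τ₀² = 1/0.56² = 3.18878; data precision n/σ² = 28/1.49² = 12.6120.
Posterior precision = 3.18878 + 12.6120 = 15.8008.
Posterior mean = (3.18878·-0.27 + 12.6120·-0.22) / 15.8008 = -0.230.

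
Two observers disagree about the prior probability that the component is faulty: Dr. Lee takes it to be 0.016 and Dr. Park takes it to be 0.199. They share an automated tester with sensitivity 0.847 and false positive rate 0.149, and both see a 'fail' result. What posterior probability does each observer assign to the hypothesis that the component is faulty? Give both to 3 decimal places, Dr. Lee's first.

The likelihood ratio for a 'fail' result is 0.847/0.149 = 5.6846.
Dr. Lee: prior odds 0.016/0.984 = 0.016260; posterior odds 0.092432; posterior probability 0.085.
Dr. Park: prior odds 0.199/0.801 = 0.24844; posterior odds 1.4123; posterior probability 0.585.

Dr. Lee: 0.085; Dr. Park: 0.585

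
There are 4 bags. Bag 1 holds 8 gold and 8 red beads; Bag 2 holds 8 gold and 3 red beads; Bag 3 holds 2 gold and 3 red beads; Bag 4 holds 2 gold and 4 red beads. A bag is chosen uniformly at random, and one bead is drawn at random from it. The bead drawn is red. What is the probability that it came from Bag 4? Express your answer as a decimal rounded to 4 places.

Tabulate prior·likelihood by source: [1] prior 0.25, lik 0.5, product 0.1250; [2] prior 0.25, lik 0.2727, product 0.06818; [3] prior 0.25, lik 0.6, product 0.1500; [4] prior 0.25, lik 0.6667, product 0.1667.
Normalizing constant = 0.50985; the posterior for Bag 4 is its product over the sum, 0.1667/0.50985 = 0.3269.

Posterior probability ≈ 0.3269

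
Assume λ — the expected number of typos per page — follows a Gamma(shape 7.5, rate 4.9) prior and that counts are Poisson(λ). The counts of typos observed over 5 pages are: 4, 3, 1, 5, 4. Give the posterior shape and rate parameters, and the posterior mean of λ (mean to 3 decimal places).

Total count ∑xᵢ = 17 over n = 5 pages.
Gamma is conjugate to the Poisson likelihood: posterior is Gamma(shape = 7.5+17 = 24.5, rate = 4.9+5 = 9.9).
E[λ | data] = 24.5/9.9 = 2.475.

Posterior: Gamma(shape=24.5, rate=9.9); mean ≈ 2.475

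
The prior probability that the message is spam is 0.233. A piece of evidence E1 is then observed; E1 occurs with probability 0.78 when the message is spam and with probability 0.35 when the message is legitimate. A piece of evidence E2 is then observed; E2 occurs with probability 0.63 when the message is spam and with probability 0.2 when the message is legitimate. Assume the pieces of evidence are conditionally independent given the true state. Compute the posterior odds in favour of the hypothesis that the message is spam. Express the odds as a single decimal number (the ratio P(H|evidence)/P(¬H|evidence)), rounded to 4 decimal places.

Posterior odds ≈ 2.1325

Prior odds = 0.233/(1−0.233) = 0.30378. In log-odds, ln(0.30378) = -1.1914.
Add log likelihood ratios: ln(2.2286) + ln(3.1500) = 1.9488.
Posterior log-odds = 0.75731, so posterior odds = exp(0.75731) = 2.1325.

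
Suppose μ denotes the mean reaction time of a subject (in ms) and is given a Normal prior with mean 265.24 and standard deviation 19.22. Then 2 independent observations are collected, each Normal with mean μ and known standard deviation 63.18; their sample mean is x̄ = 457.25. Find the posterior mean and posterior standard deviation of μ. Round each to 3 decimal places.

Posterior mean ≈ 295.228; posterior SD ≈ 17.655

Prior precision 1/τ₀² = 1/19.22² = 0.00270703; data precision n/σ² = 2/63.18² = 0.00050104.
Posterior precision = 0.00270703 + 0.00050104 = 0.00320807, giving posterior SD = 1/√0.00320807 = 17.655.
Posterior mean = (0.00270703·265.24 + 0.00050104·457.25) / 0.00320807 = 295.228.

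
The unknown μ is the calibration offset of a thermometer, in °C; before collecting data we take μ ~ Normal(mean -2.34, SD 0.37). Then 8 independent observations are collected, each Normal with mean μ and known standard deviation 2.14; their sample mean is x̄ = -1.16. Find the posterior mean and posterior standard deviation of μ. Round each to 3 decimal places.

Posterior mean ≈ -2.112; posterior SD ≈ 0.332

With known σ, the Normal prior is conjugate. Weight on the data is w = (n/σ²)/(n/σ² + 1/τ₀²) = 1.74688/(1.74688+7.30460) = 0.19299.
Posterior mean = w·x̄ + (1−w)·μ₀ = 0.19299·-1.16 + 0.80701·-2.34 = -2.112. Posterior variance = 1/(1.74688+7.30460) = 0.110479, so SD = 0.332.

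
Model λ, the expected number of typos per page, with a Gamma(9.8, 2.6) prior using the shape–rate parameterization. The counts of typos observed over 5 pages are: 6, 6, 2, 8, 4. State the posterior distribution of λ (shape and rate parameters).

Total count ∑xᵢ = 26 over n = 5 pages.
Gamma is conjugate to the Poisson likelihood: posterior is Gamma(shape = 9.8+26 = 35.8, rate = 2.6+5 = 7.6).

Posterior: Gamma(shape=35.8, rate=7.6)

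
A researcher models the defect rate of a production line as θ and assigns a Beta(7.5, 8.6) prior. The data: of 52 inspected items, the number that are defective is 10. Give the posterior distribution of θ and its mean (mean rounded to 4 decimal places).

Observing 10 successes and 42 failures updates Beta(7.5, 8.6) by adding the success and failure counts to the two shape parameters: α = 7.5+10 = 17.5, β = 8.6+42 = 50.6.
Posterior mean = α/(α+β) = 17.5/68.1 = 0.2570.

Posterior: Beta(17.5, 50.6); mean ≈ 0.2570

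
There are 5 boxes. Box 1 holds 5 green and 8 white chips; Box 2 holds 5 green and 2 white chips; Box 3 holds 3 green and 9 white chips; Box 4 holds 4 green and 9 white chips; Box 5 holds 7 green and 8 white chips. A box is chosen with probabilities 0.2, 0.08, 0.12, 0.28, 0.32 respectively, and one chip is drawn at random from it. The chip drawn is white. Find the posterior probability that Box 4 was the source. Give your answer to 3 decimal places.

Posterior probability ≈ 0.323

P(white|Box 1) = 0.6154; P(white|Box 2) = 0.2857; P(white|Box 3) = 0.75; P(white|Box 4) = 0.6923; P(white|Box 5) = 0.5333.
Prior × likelihood for each source: 0.2·0.6154=0.1231, 0.08·0.2857=0.02286, 0.12·0.75=0.09000, 0.28·0.6923=0.1938, 0.32·0.5333=0.1707. Summing gives P(white) = 0.60045.
P(Box 4 | white) = 0.1938 / 0.60045 = 0.323.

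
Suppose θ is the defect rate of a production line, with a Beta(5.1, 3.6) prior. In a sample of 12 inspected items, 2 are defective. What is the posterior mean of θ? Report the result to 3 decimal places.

Observing 2 successes and 10 failures updates Beta(5.1, 3.6) by adding the success and failure counts to the two shape parameters: α = 5.1+2 = 7.1, β = 3.6+10 = 13.6.
E[θ | data] = 7.1/(7.1+13.6) = 0.343.

Posterior mean ≈ 0.343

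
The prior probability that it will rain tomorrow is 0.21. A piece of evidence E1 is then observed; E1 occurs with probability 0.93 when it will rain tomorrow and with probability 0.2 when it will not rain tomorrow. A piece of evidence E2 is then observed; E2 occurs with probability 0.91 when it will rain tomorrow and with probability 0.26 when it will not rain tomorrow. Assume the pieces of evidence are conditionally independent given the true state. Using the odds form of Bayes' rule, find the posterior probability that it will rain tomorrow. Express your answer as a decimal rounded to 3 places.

Posterior probability ≈ 0.812

Prior odds = 0.21/(1−0.21) = 0.26582.
Likelihood ratio for E1 = 0.93/0.2 = 4.6500.
Likelihood ratio for E2 = 0.91/0.26 = 3.5000.
Posterior odds = prior odds × LR₁ × LR₂ = 4.3263.
Posterior probability = odds/(1+odds) = 4.3263/5.3263 = 0.812.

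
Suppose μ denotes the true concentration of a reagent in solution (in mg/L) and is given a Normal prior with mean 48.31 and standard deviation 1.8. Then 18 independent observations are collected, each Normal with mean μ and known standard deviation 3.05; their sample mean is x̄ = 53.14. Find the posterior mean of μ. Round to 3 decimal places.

Posterior mean ≈ 52.476

With known σ, the Normal prior is conjugate. Weight on the data is w = (n/σ²)/(n/σ² + 1/τ₀²) = 1.93496/(1.93496+0.308642) = 0.86243.
Posterior mean = w·x̄ + (1−w)·μ₀ = 0.86243·53.14 + 0.13757·48.31 = 52.476.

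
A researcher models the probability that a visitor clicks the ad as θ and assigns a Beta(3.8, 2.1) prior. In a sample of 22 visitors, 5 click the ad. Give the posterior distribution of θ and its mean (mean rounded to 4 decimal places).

Posterior: Beta(8.8, 19.1); mean ≈ 0.3154

Observing 5 successes and 17 failures updates Beta(3.8, 2.1) by adding the success and failure counts to the two shape parameters: α = 3.8+5 = 8.8, β = 2.1+17 = 19.1.
E[θ | data] = 8.8/(8.8+19.1) = 0.3154.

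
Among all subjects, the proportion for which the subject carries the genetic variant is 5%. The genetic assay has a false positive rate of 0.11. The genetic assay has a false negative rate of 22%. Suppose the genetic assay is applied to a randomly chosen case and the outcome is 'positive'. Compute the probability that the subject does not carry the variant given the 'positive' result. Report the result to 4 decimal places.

P(¬H | E) ≈ 0.7282

Let H be the event that the subject carries the genetic variant. P(H) = 0.05, so P(¬H) = 0.95. With E the 'positive' result, P(E|H) = 0.78 and P(E|¬H) = 0.11.
P(E) = 0.78·0.05 + 0.11·0.95 = 0.039000 + 0.10450 = 0.14350.
By Bayes' theorem, P(H|E) = 0.039000 / 0.14350 = 0.2718. Hence P(¬H|E) = 1 − 0.2718 = 0.7282.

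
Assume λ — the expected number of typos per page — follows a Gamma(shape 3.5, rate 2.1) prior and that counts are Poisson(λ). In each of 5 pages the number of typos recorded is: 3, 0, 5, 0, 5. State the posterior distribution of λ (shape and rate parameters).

Posterior: Gamma(shape=16.5, rate=7.1)

Total count ∑xᵢ = 13 over n = 5 pages.
Gamma is conjugate to the Poisson likelihood: posterior is Gamma(shape = 3.5+13 = 16.5, rate = 2.1+5 = 7.1).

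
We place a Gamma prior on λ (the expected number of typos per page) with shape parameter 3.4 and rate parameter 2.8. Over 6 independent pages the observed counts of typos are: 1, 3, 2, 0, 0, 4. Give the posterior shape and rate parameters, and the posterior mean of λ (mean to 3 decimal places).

Posterior: Gamma(shape=13.4, rate=8.8); mean ≈ 1.523

Total count ∑xᵢ = 10 over n = 6 pages.
Gamma is conjugate to the Poisson likelihood: posterior is Gamma(shape = 3.4+10 = 13.4, rate = 2.8+6 = 8.8).
Posterior mean = shape/rate = 13.4/8.8 = 1.523.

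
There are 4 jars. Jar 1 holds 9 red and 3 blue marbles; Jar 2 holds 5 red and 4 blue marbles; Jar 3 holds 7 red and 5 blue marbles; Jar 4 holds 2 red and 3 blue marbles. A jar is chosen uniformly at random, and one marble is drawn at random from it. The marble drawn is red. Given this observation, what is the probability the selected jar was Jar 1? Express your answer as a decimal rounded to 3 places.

P(red|Jar 1) = 0.75; P(red|Jar 2) = 0.5556; P(red|Jar 3) = 0.5833; P(red|Jar 4) = 0.4.
Prior × likelihood for each source: 0.25·0.75=0.1875, 0.25·0.5556=0.1389, 0.25·0.5833=0.1458, 0.25·0.4=0.1000. Summing gives P(red) = 0.57222.
P(Jar 1 | red) = 0.1875 / 0.57222 = 0.328.

Posterior probability ≈ 0.328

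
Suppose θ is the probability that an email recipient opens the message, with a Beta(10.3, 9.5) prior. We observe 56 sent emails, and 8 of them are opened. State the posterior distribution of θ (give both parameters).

Observing 8 successes and 48 failures updates Beta(10.3, 9.5) by adding the success and failure counts to the two shape parameters: α = 10.3+8 = 18.3, β = 9.5+48 = 57.5.

Posterior: Beta(18.3, 57.5)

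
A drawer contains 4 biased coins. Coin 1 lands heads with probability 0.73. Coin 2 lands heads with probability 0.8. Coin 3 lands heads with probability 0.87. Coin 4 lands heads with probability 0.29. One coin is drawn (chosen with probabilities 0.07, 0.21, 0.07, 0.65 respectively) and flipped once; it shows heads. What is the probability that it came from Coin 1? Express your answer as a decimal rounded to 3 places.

Posterior probability ≈ 0.109

Tabulate prior·likelihood by source: [1] prior 0.07, lik 0.73, product 0.05110; [2] prior 0.21, lik 0.8, product 0.1680; [3] prior 0.07, lik 0.87, product 0.06090; [4] prior 0.65, lik 0.29, product 0.1885.
Normalizing constant = 0.46850; the posterior for Coin 1 is its product over the sum, 0.05110/0.46850 = 0.109.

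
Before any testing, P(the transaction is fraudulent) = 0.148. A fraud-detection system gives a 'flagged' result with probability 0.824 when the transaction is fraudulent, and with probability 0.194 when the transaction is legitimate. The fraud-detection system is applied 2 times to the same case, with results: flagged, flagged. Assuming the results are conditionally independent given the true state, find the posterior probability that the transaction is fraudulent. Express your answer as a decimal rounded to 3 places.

Let H be the event that the transaction is fraudulent; start with P(H) = 0.148. P('flagged'|H) = 0.824, P('flagged'|¬H) = 0.194.
Update on result 1 ('flagged'): P(H) ← 0.824·0.1480 / (0.824·0.1480 + 0.194·0.8520) = 0.12195/0.28724 = 0.4246.
Update on result 2 ('flagged'): P(H) ← 0.824·0.4246 / (0.824·0.4246 + 0.194·0.5754) = 0.34984/0.46148 = 0.7581.

Posterior P(H) ≈ 0.758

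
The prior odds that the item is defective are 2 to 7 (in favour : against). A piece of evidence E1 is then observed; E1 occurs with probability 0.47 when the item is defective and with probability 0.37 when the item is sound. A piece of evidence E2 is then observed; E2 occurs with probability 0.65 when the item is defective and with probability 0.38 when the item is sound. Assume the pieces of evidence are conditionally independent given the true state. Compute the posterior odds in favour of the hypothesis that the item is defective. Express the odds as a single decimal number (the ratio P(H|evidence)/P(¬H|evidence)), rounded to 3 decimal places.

Posterior odds ≈ 0.621

Prior odds = 2/7 = 0.28571. In log-odds, ln(0.28571) = -1.2528.
Add log likelihood ratios: ln(1.2703) + ln(1.7105) = 0.77603.
Posterior log-odds = -0.47673, so posterior odds = exp(-0.47673) = 0.62081.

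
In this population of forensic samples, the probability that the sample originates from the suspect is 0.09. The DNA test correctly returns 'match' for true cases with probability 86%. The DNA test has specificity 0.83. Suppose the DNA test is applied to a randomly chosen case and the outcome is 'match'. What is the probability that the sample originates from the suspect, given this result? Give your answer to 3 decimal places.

P(H | E) ≈ 0.333

Let H be the event that the sample originates from the suspect. P(H) = 0.09, so P(¬H) = 0.91. With E the 'match' result, P(E|H) = 0.86 and P(E|¬H) = 0.17.
P(E) = 0.86·0.09 + 0.17·0.91 = 0.077400 + 0.15470 = 0.23210.
By Bayes' theorem, P(H|E) = 0.077400 / 0.23210 = 0.333.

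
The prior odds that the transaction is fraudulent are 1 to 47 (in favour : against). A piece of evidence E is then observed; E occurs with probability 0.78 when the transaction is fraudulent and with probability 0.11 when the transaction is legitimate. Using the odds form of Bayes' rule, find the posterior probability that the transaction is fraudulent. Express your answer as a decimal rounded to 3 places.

Prior odds = 1/47 = 0.021277.
Likelihood ratio for E = 0.78/0.11 = 7.0909.
Posterior odds = prior odds × LR = 0.15087.
Posterior probability = odds/(1+odds) = 0.15087/1.1509 = 0.131.

Posterior probability ≈ 0.131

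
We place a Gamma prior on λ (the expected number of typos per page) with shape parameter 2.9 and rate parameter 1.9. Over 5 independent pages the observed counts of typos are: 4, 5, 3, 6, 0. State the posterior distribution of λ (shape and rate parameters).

Posterior: Gamma(shape=20.9, rate=6.9)

Total count ∑xᵢ = 18 over n = 5 pages.
Gamma is conjugate to the Poisson likelihood: posterior is Gamma(shape = 2.9+18 = 20.9, rate = 1.9+5 = 6.9).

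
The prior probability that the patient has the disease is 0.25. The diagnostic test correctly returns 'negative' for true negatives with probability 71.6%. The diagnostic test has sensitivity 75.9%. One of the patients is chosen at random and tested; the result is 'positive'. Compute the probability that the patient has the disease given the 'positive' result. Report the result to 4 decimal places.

Write H for 'the patient has the disease'. Prior odds H:¬H = 0.25/0.75 = 0.33333. For the 'positive' outcome, the likelihood ratio is 0.759/0.284 = 2.6725.
Posterior odds = 0.33333 × 2.6725 = 0.89085, so P(H|E) = 0.89085/(1+0.89085) = 0.4711.

P(H | E) ≈ 0.4711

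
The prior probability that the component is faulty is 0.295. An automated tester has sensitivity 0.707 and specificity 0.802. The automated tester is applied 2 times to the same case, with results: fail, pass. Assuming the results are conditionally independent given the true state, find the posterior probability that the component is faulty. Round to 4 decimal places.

Let H be the event that the component is faulty; start with P(H) = 0.295. P('fail'|H) = 0.707, P('fail'|¬H) = 0.198.
Update on result 1 ('fail'): P(H) ← 0.707·0.2950 / (0.707·0.2950 + 0.198·0.7050) = 0.20856/0.34815 = 0.5991.
Update on result 2 ('pass'): P(H) ← 0.293·0.5991 / (0.293·0.5991 + 0.802·0.4009) = 0.17552/0.49708 = 0.3531.

Posterior P(H) ≈ 0.3531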